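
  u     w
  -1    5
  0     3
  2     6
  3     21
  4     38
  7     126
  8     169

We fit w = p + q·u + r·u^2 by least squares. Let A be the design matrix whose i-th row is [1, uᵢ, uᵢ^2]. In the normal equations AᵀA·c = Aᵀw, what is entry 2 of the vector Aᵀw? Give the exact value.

Entry 2 ↔ basis u, so (Aᵀw)_{2} = Σᵢ (u)·wᵢ = (-1)·(5) + (0)·(3) + (2)·(6) + (3)·(21) + (4)·(38) + (7)·(126) + (8)·(169) = 2456.

2456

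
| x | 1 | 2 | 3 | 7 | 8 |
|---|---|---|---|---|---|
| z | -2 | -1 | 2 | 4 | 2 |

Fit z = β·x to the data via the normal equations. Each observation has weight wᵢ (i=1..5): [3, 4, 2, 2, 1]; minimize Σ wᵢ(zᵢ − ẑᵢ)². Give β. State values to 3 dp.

β = 0.352

Setting ∂/∂β … = 0 gives: 199·β = 70.
β = 70/199 = 0.351759.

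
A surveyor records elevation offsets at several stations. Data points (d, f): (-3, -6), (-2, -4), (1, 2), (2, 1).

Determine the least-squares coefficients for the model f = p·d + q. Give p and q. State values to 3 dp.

p = 1.559, q = -0.971

With design matrix X, XᵀX = [[18, -2]; [-2, 4]] and Xᵀf = [30, -7]ᵀ.
Δ = 18·4 − (-2)² = 68.
p = (30·4 − (-2)·(-7))/68 = 53/34; q = (18·(-7) − (-2)·30)/68 = -33/34.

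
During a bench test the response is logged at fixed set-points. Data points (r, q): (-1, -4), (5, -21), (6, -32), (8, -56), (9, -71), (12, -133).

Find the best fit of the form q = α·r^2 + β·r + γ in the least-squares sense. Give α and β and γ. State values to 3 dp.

Compute the Gram sums: Σr^2·r^2 = 33315, Σr^2·r = 3309, Σr^2 = 351, Σr·r = 351, Σr = 39, Σ1 = 6.
Right-hand side: Σr^2·q = -30168, Σr·q = -2976, Σq = -317.
Normal equations: [[33315, 3309, 351]; [3309, 351, 39]; [351, 39, 6]]·[α, β, γ]ᵀ = [-30168, -2976, -317]ᵀ.
Solving the 3×3 system (Gaussian elimination) gives α = -12841/12696, β = 80561/63480, γ = -60757/31740.

α = -1.011, β = 1.269, γ = -1.914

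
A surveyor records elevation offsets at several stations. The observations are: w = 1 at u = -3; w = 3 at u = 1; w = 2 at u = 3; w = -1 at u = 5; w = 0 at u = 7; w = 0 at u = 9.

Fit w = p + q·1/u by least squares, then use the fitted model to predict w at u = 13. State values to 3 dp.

ŵ = 0.496

Entries of XᵀX: Σ1 = 6, Σ1/u = 458/315, Σ1/u·1/u = 128494/99225.
Moment sums: Σw = 5, Σ1/u·w = 47/15.
Normal equations: [[6, 458/315]; [458/315, 128494/99225]]·[p, q]ᵀ = [5, 47/15]ᵀ.
Eliminating q: (128494/99225)·(row 1) − (458/315)·(row 2) gives (22448/3969)·p = (128494/99225)·5 − (458/315)·(47/15) = 190424/99225, so p = 23803/70150.
Then q = ((47/15) − (458/315)·(23803/70150))/(128494/99225) = 14301/7015.
At u = 13: ŵ = (23803/70150)·(1) + (14301/7015)·(1/13) = 452449/911950.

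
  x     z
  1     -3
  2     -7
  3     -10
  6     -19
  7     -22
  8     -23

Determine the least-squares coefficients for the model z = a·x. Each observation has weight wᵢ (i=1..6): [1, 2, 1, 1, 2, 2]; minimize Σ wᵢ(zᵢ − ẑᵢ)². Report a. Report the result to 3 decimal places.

a = -3.039

The normal system AᵀWA·[a]ᵀ = AᵀWz is [[280]]·[a]ᵀ = [-851]ᵀ.
a = (-851)/280 = -3.03929.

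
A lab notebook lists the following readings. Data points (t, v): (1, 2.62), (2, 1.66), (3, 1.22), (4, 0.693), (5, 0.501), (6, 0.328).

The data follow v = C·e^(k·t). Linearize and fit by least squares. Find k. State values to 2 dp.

Linearized form: ln v = k·t + ln C. From the 6 transformed points,
Sums: Σt = 21.0000, Σ(t)² = 91.0000, Σln v = -0.5038, Σt·ln v = -9.0377.
Normal system: [[91.0000, 21.0000]; [21.0000, 6]]·[k, ln C]ᵀ = [-9.0377, -0.5038]ᵀ.
Slope k = (n·Σt·ln v − Σt·Σln v)/(n·Σ(t)² − (Σt)²) = (6·-9.0377 − 21.0000·-0.5038)/105.0000 = -0.41569; ln C = (Σln v − k·Σt)/n = 1.37094.

k = -0.42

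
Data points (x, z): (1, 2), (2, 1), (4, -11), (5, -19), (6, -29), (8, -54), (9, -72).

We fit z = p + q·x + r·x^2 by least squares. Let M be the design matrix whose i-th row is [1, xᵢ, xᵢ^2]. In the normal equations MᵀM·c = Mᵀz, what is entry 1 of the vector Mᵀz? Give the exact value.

Entry 1 ↔ basis 1, so (Mᵀz)_{1} = Σᵢ zᵢ = (1)·(2) + (1)·(1) + (1)·(-11) + (1)·(-19) + (1)·(-29) + (1)·(-54) + (1)·(-72) = -182.

-182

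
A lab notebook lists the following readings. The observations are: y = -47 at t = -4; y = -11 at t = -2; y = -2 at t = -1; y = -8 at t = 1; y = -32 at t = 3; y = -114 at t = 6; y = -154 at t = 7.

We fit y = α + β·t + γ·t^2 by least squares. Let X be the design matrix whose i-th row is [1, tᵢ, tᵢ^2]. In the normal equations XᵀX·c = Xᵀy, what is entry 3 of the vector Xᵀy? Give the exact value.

Entry 3 ↔ basis t^2, so (Xᵀy)_{3} = Σᵢ (t^2)·yᵢ = (16)·(-47) + (4)·(-11) + (1)·(-2) + (1)·(-8) + (9)·(-32) + (36)·(-114) + (49)·(-154) = -12744.

-12744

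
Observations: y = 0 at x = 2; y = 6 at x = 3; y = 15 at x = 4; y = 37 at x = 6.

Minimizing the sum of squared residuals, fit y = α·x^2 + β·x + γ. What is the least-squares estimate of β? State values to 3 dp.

MᵀM·[α, β, γ]ᵀ = Mᵀy reads: 1649·α + 315·β + 65·γ = 1626;  315·α + 65·β + 15·γ = 300;  65·α + 15·β + 4·γ = 58.
(Σx^2·x^2 = 1649, Σx^2·x = 315, Σx^2 = 65, Σx·x = 65, Σx = 15, Σ1 = 4, Σx^2·y = 1626, Σx·y = 300, Σy = 58.)
Solving the 3×3 system (Gaussian elimination) gives α = 41/44, β = 81/44, γ = -83/11.

β = 1.841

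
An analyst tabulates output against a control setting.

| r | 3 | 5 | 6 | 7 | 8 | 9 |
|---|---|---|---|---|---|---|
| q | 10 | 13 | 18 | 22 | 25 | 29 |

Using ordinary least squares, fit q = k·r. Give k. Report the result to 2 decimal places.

From the data, Σr·r = 264.
Moment sums: Σr·q = 818.
Hence k = 818 / 264 ≈ 3.09848.

k = 3.10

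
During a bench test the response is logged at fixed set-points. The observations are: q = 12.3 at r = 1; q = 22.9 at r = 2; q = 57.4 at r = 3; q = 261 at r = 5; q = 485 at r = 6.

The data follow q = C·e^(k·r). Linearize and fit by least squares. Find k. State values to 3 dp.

k = 0.753

Linearized form: ln q = k·r + ln C. From the 5 transformed points,
AᵀA = [[75.0000, 17.0000]; [17.0000, 5]], rhs = [85.8495, 21.4394]ᵀ  (here Σr = 17.0000, Σ(r)² = 75.0000, Σln q = 21.4394, Σr·ln q = 85.8495).
Slope k = (n·Σr·ln q − Σr·Σln q)/(n·Σ(r)² − (Σr)²) = (5·85.8495 − 17.0000·21.4394)/86.0000 = 0.75322; ln C = (Σln q − k·Σr)/n = 1.72694.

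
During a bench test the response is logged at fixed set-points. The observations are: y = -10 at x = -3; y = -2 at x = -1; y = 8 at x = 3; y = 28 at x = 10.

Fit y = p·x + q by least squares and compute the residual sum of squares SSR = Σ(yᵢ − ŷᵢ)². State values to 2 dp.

The normal equations are: 119·p + 9·q = 336;  9·p + 4·q = 24.
(Σx·x = 119, Σx = 9, Σ1 = 4, Σx·y = 336, Σy = 24.)
Eliminating q: 4·(row 1) − 9·(row 2) gives 395·p = 4·336 − 9·24 = 1128, so p = 1128/395.
Then q = (24 − 9·(1128/395))/4 = -168/395.
Residuals: -398/395, 506/395, -56/395, -52/395; SSR = 1064/395.

SSR = 2.69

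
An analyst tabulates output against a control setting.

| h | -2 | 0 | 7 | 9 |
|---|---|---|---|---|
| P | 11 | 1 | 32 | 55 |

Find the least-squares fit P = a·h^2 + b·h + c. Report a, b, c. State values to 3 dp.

a = 0.917, b = -2.293, c = 2.068

Setting ∂/∂a … = 0 gives: 8978·a + 1064·b + 134·c = 6067;  1064·a + 134·b + 14·c = 697;  134·a + 14·b + 4·c = 99.
(Σh^2·h^2 = 8978, Σh^2·h = 1064, Σh^2 = 134, Σh·h = 134, Σh = 14, Σ1 = 4, Σh^2·P = 6067, Σh·P = 697, ΣP = 99.)
Solving the 3×3 system (Gaussian elimination) gives a = 11/12, b = -2339/1020, c = 703/340.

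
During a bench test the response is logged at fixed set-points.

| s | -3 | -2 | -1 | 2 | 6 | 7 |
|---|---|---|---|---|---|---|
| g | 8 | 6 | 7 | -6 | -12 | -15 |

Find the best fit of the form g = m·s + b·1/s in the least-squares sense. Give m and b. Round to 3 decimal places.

The normal equations are: 103·m + 6·b = -232;  6·m + (2927/1764)·b = -416/21.
Eliminating b: (2927/1764)·(row 1) − 6·(row 2) gives (237977/1764)·m = (2927/1764)·(-232) − 6·(-416/21) = -117350/441, so m = -469400/237977.
Then b = ((-416/21) − 6·(-469400/237977))/(2927/1764) = -1143744/237977.

m = -1.972, b = -4.806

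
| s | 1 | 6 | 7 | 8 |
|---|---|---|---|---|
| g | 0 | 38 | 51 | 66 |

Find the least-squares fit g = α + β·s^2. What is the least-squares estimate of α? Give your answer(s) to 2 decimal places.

α = -0.64

XᵀX·[α, β]ᵀ = Xᵀg reads: 4·α + 150·β = 155;  150·α + 7794·β = 8091.
det = 4·7794 − 150² = 8676.
α = (155·7794 − 150·8091)/8676 = -155/241; β = (4·8091 − 150·155)/8676 = 1519/1446.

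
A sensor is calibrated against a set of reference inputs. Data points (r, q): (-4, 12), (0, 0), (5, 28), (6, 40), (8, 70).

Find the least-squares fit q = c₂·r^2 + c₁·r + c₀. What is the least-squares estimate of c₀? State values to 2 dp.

c₀ = -0.49

Entries of XᵀX: Σr^2·r^2 = 6273, Σr^2·r = 789, Σr^2 = 141, Σr·r = 141, Σr = 15, Σ1 = 5.
Moment sums: Σr^2·q = 6812, Σr·q = 892, Σq = 150.
XᵀX·[c₂, c₁, c₀]ᵀ = Xᵀq becomes [[6273, 789, 141]; [789, 141, 15]; [141, 15, 5]]·[c₂, c₁, c₀]ᵀ = [6812, 892, 150]ᵀ.
Solving the 3×3 system (Gaussian elimination) gives c₂ = 5125/5151, c₁ = 4177/5151, c₀ = -842/1717.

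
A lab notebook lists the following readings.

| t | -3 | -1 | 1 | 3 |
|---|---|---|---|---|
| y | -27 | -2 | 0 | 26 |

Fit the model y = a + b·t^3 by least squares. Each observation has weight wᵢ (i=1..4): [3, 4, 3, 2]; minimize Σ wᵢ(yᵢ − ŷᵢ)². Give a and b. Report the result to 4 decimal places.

a = -0.7981, b = 0.9794

MᵀWM·[a, b]ᵀ = MᵀWy reads: 12·a + (-28)·b = -37;  (-28)·a + 3652·b = 3599.
(Σwᵢ·1 = 12, Σwᵢ·t^3 = -28, Σwᵢ·t^3·t^3 = 3652, Σwᵢ·y = -37, Σwᵢ·t^3·y = 3599.)
det = 12·3652 − (-28)² = 43040.
a = ((-37)·3652 − (-28)·3599)/43040 = -2147/2690; b = (12·3599 − (-28)·(-37))/43040 = 5269/5380.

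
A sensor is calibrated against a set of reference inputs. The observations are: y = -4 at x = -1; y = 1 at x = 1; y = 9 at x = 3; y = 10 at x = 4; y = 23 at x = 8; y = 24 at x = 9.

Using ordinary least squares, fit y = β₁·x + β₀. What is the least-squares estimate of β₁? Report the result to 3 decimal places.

β₁ = 2.895

From the data, Σx·x = 172, Σx = 24, Σ1 = 6.
Moment sums: Σx·y = 472, Σy = 63.
So MᵀM·[β₁, β₀]ᵀ = Mᵀy: [[172, 24]; [24, 6]]·[β₁, β₀]ᵀ = [472, 63]ᵀ.
Eliminating β₀: 6·(row 1) − 24·(row 2) gives 456·β₁ = 6·472 − 24·63 = 1320, so β₁ = 55/19.
Then β₀ = (63 − 24·(55/19))/6 = -41/38.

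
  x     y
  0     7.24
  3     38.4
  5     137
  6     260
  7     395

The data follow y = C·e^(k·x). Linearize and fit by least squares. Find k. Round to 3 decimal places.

k = 0.584

Taking logs, ln y = k·x + ln C, so regress ln y on x.
Σx = 21.0000, Σ(x)² = 119.0000, Σln y = 22.0872, Σx·ln y = 110.7604.
Equations: 119.0000·k + 21.0000·ln C = 110.7604;  21.0000·k + 5·ln C = 22.0872.
Solving (det = 154.0000): k = 0.58422, ln C = 1.96372.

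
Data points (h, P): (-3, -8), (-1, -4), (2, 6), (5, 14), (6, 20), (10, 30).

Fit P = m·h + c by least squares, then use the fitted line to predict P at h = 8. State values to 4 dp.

Entries of MᵀM: Σh·h = 175, Σh = 19, Σ1 = 6.
Right-hand side: Σh·P = 530, ΣP = 58.
Normal equations: [[175, 19]; [19, 6]]·[m, c]ᵀ = [530, 58]ᵀ.
Eliminating c: 6·(row 1) − 19·(row 2) gives 689·m = 6·530 − 19·58 = 2078, so m = 2078/689.
Then c = (58 − 19·(2078/689))/6 = 80/689.
At h = 8: P̂ = (2078/689)·(8) + (80/689)·(1) = 16704/689.

P̂ = 24.2438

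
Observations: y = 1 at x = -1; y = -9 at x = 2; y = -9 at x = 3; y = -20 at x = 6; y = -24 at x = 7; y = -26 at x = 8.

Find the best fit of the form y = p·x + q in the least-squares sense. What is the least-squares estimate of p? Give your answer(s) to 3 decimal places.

p = -3.051

With design matrix M, MᵀM = [[163, 25]; [25, 6]] and Mᵀy = [-542, -87]ᵀ.
Determinant 163·6 − 25² = 353.
p = ((-542)·6 − 25·(-87))/353 = -1077/353; q = (163·(-87) − 25·(-542))/353 = -631/353.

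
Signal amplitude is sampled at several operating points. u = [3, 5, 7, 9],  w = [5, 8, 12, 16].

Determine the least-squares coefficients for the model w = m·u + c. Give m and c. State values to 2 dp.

The normal equations are: 164·m + 24·c = 283;  24·m + 4·c = 41.
(Σu·u = 164, Σu = 24, Σ1 = 4, Σu·w = 283, Σw = 41.)
Δ = 164·4 − 24² = 80.
m = (283·4 − 24·41)/80 = 37/20; c = (164·41 − 24·283)/80 = -17/20.

m = 1.85, c = -0.85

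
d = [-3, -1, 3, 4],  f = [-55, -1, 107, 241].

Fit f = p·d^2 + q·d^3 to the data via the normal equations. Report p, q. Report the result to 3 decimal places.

p = 2.935, q = 3.024

From the data, Σd^2·d^2 = 419, Σd^2·d^3 = 1023, Σd^3·d^3 = 5555.
Right-hand side: Σd^2·f = 4323, Σd^3·f = 19799.
det = 419·5555 − 1023² = 1281016.
p = (4323·5555 − 1023·19799)/1281016 = 42726/14557; q = (419·19799 − 1023·4323)/1281016 = 484169/160127.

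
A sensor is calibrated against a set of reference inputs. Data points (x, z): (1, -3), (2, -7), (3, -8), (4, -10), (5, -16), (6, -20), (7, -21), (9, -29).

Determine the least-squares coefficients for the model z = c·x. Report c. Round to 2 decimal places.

Sums needed: Σx·x = 221.
For Aᵀz: Σx·z = -689.
So AᵀA·[c]ᵀ = Aᵀz: [[221]]·[c]ᵀ = [-689]ᵀ.
c = (-689)/221 = -3.11765.

c = -3.12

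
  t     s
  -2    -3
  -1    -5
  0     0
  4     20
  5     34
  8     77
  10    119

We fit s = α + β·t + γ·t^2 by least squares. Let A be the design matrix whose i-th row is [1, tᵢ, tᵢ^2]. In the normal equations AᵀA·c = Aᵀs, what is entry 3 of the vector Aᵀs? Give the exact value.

Entry 3 ↔ basis t^2, so (Aᵀs)_{3} = Σᵢ (t^2)·sᵢ = (4)·(-3) + (1)·(-5) + (0)·(0) + (16)·(20) + (25)·(34) + (64)·(77) + (100)·(119) = 17981.

17981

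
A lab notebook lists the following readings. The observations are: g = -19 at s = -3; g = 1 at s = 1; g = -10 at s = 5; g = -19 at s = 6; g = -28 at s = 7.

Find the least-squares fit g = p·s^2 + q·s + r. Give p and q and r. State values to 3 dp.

p = -0.991, q = 3.047, r = -0.957

The normal system MᵀM·[p, q, r]ᵀ = Mᵀg is [[4404, 658, 120]; [658, 120, 16]; [120, 16, 5]]·[p, q, r]ᵀ = [-2476, -302, -75]ᵀ.
Solving the 3×3 system (Gaussian elimination) gives p = -36901/37219, q = 113420/37219, r = -35605/37219.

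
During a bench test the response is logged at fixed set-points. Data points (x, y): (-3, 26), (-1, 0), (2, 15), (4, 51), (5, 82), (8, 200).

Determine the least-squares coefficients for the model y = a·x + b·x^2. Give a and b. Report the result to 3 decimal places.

Normal-equation sums: Σx·x = 119, Σx·x^2 = 681, Σx^2·x^2 = 5075.
For Mᵀy: Σx·y = 2166, Σx^2·y = 15960.
det = 119·5075 − 681² = 140164.
a = (2166·5075 − 681·15960)/140164 = 61845/70082; b = (119·15960 − 681·2166)/140164 = 212097/70082.

a = 0.882, b = 3.026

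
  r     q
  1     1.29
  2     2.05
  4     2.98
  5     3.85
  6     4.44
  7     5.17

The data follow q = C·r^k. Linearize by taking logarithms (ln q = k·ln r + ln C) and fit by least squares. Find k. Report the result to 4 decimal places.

k = 0.6958

Taking logs, ln q = k·ln r + ln C, so regress ln q on ln r.
Σln r = 7.4265, Σ(ln r)² = 11.9895, Σln q = 6.5460, Σln r·ln q = 10.0487.
Equations: 11.9895·k + 7.4265·ln C = 10.0487;  7.4265·k + 6·ln C = 6.5460.
Δ = 11.9895·6 − (7.4265)² = 16.7835; k = (10.0487·6 − 7.4265·6.5460)/16.7835 = 0.69580, ln C = (11.9895·6.5460 − 7.4265·10.0487)/16.7835 = 0.22976.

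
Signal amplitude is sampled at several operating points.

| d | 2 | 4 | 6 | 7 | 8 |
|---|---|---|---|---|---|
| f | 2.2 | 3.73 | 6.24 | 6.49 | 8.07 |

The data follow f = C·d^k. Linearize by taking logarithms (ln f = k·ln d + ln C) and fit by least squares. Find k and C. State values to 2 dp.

k = 0.93, C = 1.11

With ln fᵢ as the transformed response and ln dᵢ as the regressor:
Sums: Σln d = 7.8966, Σ(ln d)² = 13.7233, Σln f = 7.8943, Σln d·ln f = 13.6337.
Normal system: [[13.7233, 7.8966]; [7.8966, 5]]·[k, ln C]ᵀ = [13.6337, 7.8943]ᵀ.
Solving (det = 6.2610): k = 0.93131, ln C = 0.10803, so C = exp(0.10803) = 1.11408.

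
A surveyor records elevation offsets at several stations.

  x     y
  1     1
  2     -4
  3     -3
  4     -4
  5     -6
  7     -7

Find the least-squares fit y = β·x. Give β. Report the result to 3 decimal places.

The normal system MᵀM·[β]ᵀ = Mᵀy is [[104]]·[β]ᵀ = [-111]ᵀ.
β = (-111)/104 = -1.06731.

β = -1.067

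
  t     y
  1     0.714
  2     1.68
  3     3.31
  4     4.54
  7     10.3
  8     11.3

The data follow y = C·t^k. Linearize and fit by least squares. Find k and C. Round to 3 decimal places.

k = 1.357, C = 0.701

Taking logs, ln y = k·ln t + ln C, so regress ln y on ln t.
Over the data: Σln t = 7.2034, Σ(ln t)² = 11.7199, Σln y = 7.6487, Σln t·ln y = 13.3523.
Normal system: [[11.7199, 7.2034]; [7.2034, 6]]·[k, ln C]ᵀ = [13.3523, 7.6487]ᵀ.
Solving (det = 18.4301): k = 1.35740, ln C = -0.35486, so C = exp(-0.35486) = 0.70128.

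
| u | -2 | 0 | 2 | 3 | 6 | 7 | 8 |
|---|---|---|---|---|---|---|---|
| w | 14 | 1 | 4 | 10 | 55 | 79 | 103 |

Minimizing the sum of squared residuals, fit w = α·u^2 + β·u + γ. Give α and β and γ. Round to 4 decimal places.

α = 1.9278, β = -2.5628, γ = 1.0698

With design matrix A, AᵀA = [[7906, 1098, 166]; [1098, 166, 24]; [166, 24, 7]] and Aᵀw = [12605, 1717, 266]ᵀ.
Row-reducing yields α = 59161/30688, β = -78647/30688, γ = 2345/2192.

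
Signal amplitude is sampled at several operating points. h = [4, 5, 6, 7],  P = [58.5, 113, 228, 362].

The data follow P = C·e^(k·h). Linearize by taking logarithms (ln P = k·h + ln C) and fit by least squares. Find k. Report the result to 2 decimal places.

k = 0.62

Linearized form: ln P = k·h + ln C. From the 4 transformed points,
Σh = 22.0000, Σ(h)² = 126.0000, Σln P = 20.1174, Σh·ln P = 113.7306.
Equations: 126.0000·k + 22.0000·ln C = 113.7306;  22.0000·k + 4·ln C = 20.1174.
Slope k = (n·Σh·ln P − Σh·Σln P)/(n·Σ(h)² − (Σh)²) = (4·113.7306 − 22.0000·20.1174)/20.0000 = 0.61698; ln C = (Σln P − k·Σh)/n = 1.63596.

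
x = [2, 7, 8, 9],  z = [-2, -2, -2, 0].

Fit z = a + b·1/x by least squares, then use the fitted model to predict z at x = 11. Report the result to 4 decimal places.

Normal-equation sums: Σ1 = 4, Σ1/x = 443/504, Σ1/x·1/x = 75793/254016.
For Aᵀz: Σz = -6, Σ1/x·z = -43/28.
AᵀA·[a, b]ᵀ = Aᵀz becomes [[4, 443/504]; [443/504, 75793/254016]]·[a, b]ᵀ = [-6, -43/28]ᵀ.
det = 4·(75793/254016) − (443/504)² = 35641/84672.
a = ((-6)·(75793/254016) − (443/504)·(-43/28))/(35641/84672) = -37292/35641; b = (4·(-43/28) − (443/504)·(-6))/(35641/84672) = -73584/35641.
At x = 11: ẑ = (-37292/35641)·(1) + (-73584/35641)·(1/11) = -483796/392051.

ẑ = -1.2340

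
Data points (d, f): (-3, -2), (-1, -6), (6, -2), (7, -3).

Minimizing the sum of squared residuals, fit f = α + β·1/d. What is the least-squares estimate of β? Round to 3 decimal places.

The normal system MᵀM·[α, β]ᵀ = Mᵀf is [[4, -43/42]; [-43/42, 2045/1764]]·[α, β]ᵀ = [-13, 124/21]ᵀ.
Determinant 4·(2045/1764) − (-43/42)² = 6331/1764.
α = ((-13)·(2045/1764) − (-43/42)·(124/21))/(6331/1764) = -15921/6331; β = (4·(124/21) − (-43/42)·(-13))/(6331/1764) = 18186/6331.

β = 2.873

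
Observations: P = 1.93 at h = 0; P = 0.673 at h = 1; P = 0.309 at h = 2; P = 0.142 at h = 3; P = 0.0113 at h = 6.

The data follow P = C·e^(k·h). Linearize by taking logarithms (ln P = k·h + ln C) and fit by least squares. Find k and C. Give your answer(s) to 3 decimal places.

Taking logs, ln P = k·h + ln C, so regress ln P on h.
Σh = 12.0000, Σ(h)² = 50.0000, Σln P = -7.3478, Σh·ln P = -35.4983.
Equations: 50.0000·k + 12.0000·ln C = -35.4983;  12.0000·k + 5·ln C = -7.3478.
Δ = 50.0000·5 − (12.0000)² = 106.0000; k = (-35.4983·5 − 12.0000·-7.3478)/106.0000 = -0.84263, ln C = (50.0000·-7.3478 − 12.0000·-35.4983)/106.0000 = 0.55274, so C = exp(0.55274) = 1.73801.

k = -0.843, C = 1.738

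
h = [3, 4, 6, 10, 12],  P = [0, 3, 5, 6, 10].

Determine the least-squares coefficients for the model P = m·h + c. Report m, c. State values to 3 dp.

m = 0.900, c = -1.500

Compute the Gram sums: Σh·h = 305, Σh = 35, Σ1 = 5.
Moment sums: Σh·P = 222, ΣP = 24.
AᵀA·[m, c]ᵀ = AᵀP becomes [[305, 35]; [35, 5]]·[m, c]ᵀ = [222, 24]ᵀ.
Determinant 305·5 − 35² = 300.
m = (222·5 − 35·24)/300 = 9/10; c = (305·24 − 35·222)/300 = -3/2.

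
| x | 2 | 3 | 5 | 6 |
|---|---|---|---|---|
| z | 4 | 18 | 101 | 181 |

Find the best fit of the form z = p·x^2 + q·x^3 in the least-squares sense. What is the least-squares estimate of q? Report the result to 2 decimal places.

q = 1.00

Sums needed: Σx^2·x^2 = 2018, Σx^2·x^3 = 11176, Σx^3·x^3 = 63074.
And Σx^2·z = 9219, Σx^3·z = 52239.
So MᵀM·[p, q]ᵀ = Mᵀz: [[2018, 11176]; [11176, 63074]]·[p, q]ᵀ = [9219, 52239]ᵀ.
Determinant 2018·63074 − 11176² = 2380356.
p = (9219·63074 − 11176·52239)/2380356 = -35513/36066; q = (2018·52239 − 11176·9219)/2380356 = 36163/36066.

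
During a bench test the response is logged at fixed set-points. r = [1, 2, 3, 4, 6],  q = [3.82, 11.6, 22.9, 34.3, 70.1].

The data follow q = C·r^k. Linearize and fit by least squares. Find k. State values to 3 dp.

k = 1.615

Taking logs, ln q = k·ln r + ln C, so regress ln q on ln r.
Sums: Σln r = 4.9698, Σ(ln r)² = 6.8196, Σln q = 14.7075, Σln r·ln q = 17.6544.
Normal system: [[6.8196, 4.9698]; [4.9698, 5]]·[k, ln C]ᵀ = [17.6544, 14.7075]ᵀ.
Solving (det = 9.3990): k = 1.61492, ln C = 1.33632.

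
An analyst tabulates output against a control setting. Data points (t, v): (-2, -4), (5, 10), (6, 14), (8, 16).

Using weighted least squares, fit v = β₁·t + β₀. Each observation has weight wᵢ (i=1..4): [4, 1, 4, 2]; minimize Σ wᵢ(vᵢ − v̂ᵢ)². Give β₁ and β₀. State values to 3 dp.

XᵀWX·[β₁, β₀]ᵀ = XᵀWv reads: 313·β₁ + 37·β₀ = 674;  37·β₁ + 11·β₀ = 82.
(Σwᵢ·t·t = 313, Σwᵢ·t = 37, Σwᵢ·1 = 11, Σwᵢ·t·v = 674, Σwᵢ·v = 82.)
Determinant 313·11 − 37² = 2074.
β₁ = (674·11 − 37·82)/2074 = 2190/1037; β₀ = (313·82 − 37·674)/2074 = 364/1037.

β₁ = 2.112, β₀ = 0.351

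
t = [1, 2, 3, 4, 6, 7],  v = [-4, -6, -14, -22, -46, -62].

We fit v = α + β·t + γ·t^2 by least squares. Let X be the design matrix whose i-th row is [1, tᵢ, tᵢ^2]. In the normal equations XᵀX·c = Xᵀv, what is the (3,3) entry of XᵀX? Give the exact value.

4051

Row 3 ↔ basis t^2, column 3 ↔ basis t^2, so (XᵀX)_{3,3} = Σᵢ (t^2)·(t^2) = (1)·(1) + (4)·(4) + (9)·(9) + (16)·(16) + (36)·(36) + (49)·(49) = 4051.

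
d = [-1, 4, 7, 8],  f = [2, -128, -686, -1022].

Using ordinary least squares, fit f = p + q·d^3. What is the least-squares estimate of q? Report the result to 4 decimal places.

AᵀA·[p, q]ᵀ = Aᵀf reads: 4·p + 918·q = -1834;  918·p + 383890·q = -766756.
Determinant 4·383890 − 918² = 692836.
p = ((-1834)·383890 − 918·(-766756))/692836 = -43063/173209; q = (4·(-766756) − 918·(-1834))/692836 = -345853/173209.

q = -1.9967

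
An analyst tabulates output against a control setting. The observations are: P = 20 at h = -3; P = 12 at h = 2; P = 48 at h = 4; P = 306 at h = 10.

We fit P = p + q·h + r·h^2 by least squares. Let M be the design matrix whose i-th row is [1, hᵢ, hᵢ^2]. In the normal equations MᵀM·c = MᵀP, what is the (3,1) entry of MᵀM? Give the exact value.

129

Row 3 ↔ basis h^2, column 1 ↔ basis 1, so (MᵀM)_{3,1} = Σᵢ h^2 = (9)·(1) + (4)·(1) + (16)·(1) + (100)·(1) = 129.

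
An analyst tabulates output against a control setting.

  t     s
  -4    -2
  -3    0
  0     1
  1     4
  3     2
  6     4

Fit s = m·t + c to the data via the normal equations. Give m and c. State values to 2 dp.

m = 0.54, c = 1.23

Compute the Gram sums: Σt·t = 71, Σt = 3, Σ1 = 6.
Moment sums: Σt·s = 42, Σs = 9.
Δ = 71·6 − 3² = 417.
m = (42·6 − 3·9)/417 = 75/139; c = (71·9 − 3·42)/417 = 171/139.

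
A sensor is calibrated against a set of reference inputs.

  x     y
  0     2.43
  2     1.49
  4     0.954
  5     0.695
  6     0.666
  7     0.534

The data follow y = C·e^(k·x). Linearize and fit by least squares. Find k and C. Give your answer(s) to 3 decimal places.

k = -0.218, C = 2.328

Let Y = ln y. Fitting Y = k·x + ln C by least squares:
XᵀX = [[130.0000, 24.0000]; [24.0000, 6]], rhs = [-8.0403, -0.1581]ᵀ  (here Σx = 24.0000, Σ(x)² = 130.0000, Σln y = -0.1581, Σx·ln y = -8.0403).
Slope k = (n·Σx·ln y − Σx·Σln y)/(n·Σ(x)² − (Σx)²) = (6·-8.0403 − 24.0000·-0.1581)/204.0000 = -0.21788; ln C = (Σln y − k·Σx)/n = 0.84518, so C = exp(0.84518) = 2.32839.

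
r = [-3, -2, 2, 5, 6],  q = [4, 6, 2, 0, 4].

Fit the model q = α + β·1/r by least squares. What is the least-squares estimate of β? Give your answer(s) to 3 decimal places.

With design matrix A, AᵀA = [[5, 1/30]; [1/30, 611/900]] and Aᵀq = [16, -8/3]ᵀ.
Eliminating β: (611/900)·(row 1) − (1/30)·(row 2) gives (509/150)·α = (611/900)·16 − (1/30)·(-8/3) = 2464/225, so α = 4928/1527.
Then β = ((-8/3) − (1/30)·(4928/1527))/(611/900) = -2080/509.

β = -4.086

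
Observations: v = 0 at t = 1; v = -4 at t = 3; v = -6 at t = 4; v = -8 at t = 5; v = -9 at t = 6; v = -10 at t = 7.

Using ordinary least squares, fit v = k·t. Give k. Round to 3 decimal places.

k = -1.471

AᵀA·[k]ᵀ = Aᵀv reads: 136·k = -200.
(Σt·t = 136, Σt·v = -200.)
k = (-200)/136 = -1.47059.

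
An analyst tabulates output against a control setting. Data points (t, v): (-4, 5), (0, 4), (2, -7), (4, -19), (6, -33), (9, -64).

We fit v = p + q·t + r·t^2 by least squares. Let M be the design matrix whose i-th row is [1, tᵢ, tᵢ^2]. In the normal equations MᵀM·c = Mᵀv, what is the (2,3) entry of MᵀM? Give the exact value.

Row 2 ↔ basis t, column 3 ↔ basis t^2, so (MᵀM)_{2,3} = Σᵢ (t)·(t^2) = (-4)·(16) + (0)·(0) + (2)·(4) + (4)·(16) + (6)·(36) + (9)·(81) = 953.

953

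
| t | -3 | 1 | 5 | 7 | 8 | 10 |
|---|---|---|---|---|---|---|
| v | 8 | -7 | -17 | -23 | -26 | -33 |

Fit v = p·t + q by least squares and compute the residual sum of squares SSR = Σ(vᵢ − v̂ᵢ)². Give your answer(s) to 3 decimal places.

Entries of XᵀX: Σt·t = 248, Σt = 28, Σ1 = 6.
For Xᵀv: Σt·v = -815, Σv = -98.
Δ = 248·6 − 28² = 704.
p = ((-815)·6 − 28·(-98))/704 = -1073/352; q = (248·(-98) − 28·(-815))/704 = -371/176.
Residuals: 339/352, -59/32, 123/352, 157/352, 87/176, -9/22; SSR = 1781/352.

SSR = 5.060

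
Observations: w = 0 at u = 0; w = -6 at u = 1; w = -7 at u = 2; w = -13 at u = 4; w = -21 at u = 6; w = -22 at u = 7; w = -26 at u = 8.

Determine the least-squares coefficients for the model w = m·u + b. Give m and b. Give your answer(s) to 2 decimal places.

Forming AᵀA = [[170, 28]; [28, 7]] and Aᵀw = [-560, -95]ᵀ gives AᵀA·[m, b]ᵀ = Aᵀw.
Δ = 170·7 − 28² = 406.
m = ((-560)·7 − 28·(-95))/406 = -90/29; b = (170·(-95) − 28·(-560))/406 = -235/203.

m = -3.10, b = -1.16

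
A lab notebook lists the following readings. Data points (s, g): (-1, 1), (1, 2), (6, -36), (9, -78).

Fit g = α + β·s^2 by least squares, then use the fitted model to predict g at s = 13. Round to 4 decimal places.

ĝ = -166.6776

From the data, Σ1 = 4, Σs^2 = 119, Σs^2·s^2 = 7859.
Moment sums: Σg = -111, Σs^2·g = -7611.
MᵀM·[α, β]ᵀ = Mᵀg becomes [[4, 119]; [119, 7859]]·[α, β]ᵀ = [-111, -7611]ᵀ.
Determinant 4·7859 − 119² = 17275.
α = ((-111)·7859 − 119·(-7611))/17275 = 6672/3455; β = (4·(-7611) − 119·(-111))/17275 = -3447/3455.
At s = 13: ĝ = (6672/3455)·(1) + (-3447/3455)·(169) = -575871/3455.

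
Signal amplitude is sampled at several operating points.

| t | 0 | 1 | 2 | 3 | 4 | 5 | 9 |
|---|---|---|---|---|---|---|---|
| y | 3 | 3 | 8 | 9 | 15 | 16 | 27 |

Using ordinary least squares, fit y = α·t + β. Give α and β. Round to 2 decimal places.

α = 2.82, β = 1.91

With design matrix A, AᵀA = [[136, 24]; [24, 7]] and Aᵀy = [429, 81]ᵀ.
Δ = 136·7 − 24² = 376.
α = (429·7 − 24·81)/376 = 1059/376; β = (136·81 − 24·429)/376 = 90/47.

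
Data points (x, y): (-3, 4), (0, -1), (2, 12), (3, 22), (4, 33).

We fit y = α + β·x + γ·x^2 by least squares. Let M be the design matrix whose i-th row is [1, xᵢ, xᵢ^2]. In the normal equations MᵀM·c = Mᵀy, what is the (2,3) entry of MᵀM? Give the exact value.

72

Row 2 ↔ basis x, column 3 ↔ basis x^2, so (MᵀM)_{2,3} = Σᵢ (x)·(x^2) = (-3)·(9) + (0)·(0) + (2)·(4) + (3)·(9) + (4)·(16) = 72.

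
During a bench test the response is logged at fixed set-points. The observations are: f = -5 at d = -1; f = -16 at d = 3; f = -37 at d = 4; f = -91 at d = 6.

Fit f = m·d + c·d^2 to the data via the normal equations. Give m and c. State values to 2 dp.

Compute the Gram sums: Σd·d = 62, Σd·d^2 = 306, Σd^2·d^2 = 1634.
For Mᵀf: Σd·f = -737, Σd^2·f = -4017.
Determinant 62·1634 − 306² = 7672.
m = ((-737)·1634 − 306·(-4017))/7672 = 3118/959; c = (62·(-4017) − 306·(-737))/7672 = -5883/1918.

m = 3.25, c = -3.07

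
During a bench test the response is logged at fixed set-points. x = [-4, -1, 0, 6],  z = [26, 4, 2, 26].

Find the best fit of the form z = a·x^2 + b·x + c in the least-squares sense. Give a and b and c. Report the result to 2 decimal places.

a = 1.02, b = -2.02, c = 1.51

The normal system AᵀA·[a, b, c]ᵀ = Aᵀz is [[1553, 151, 53]; [151, 53, 1]; [53, 1, 4]]·[a, b, c]ᵀ = [1356, 48, 58]ᵀ.
Inverting the 3×3 Gram matrix, [a, b, c]ᵀ = [4396/4317, -8738/4317, 2178/1439]ᵀ.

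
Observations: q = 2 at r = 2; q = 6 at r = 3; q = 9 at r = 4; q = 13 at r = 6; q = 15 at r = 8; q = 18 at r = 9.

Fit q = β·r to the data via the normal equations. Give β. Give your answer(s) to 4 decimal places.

β = 1.9905

Setting ∂/∂β … = 0 gives: 210·β = 418.
(Σr·r = 210, Σr·q = 418.)
β = 418/210 = 1.99048.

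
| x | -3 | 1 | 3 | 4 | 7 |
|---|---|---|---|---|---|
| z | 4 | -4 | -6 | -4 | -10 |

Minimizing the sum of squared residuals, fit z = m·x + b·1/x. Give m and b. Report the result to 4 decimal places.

Forming AᵀA = [[84, 5]; [5, 9209/7056]] and Aᵀz = [-120, -205/21]ᵀ gives AᵀA·[m, b]ᵀ = Aᵀz.
det = 84·(9209/7056) − 5² = 7109/84.
m = ((-120)·(9209/7056) − 5·(-205/21))/(7109/84) = -63390/49763; b = (84·(-205/21) − 5·(-120))/(7109/84) = -18480/7109.

m = -1.2738, b = -2.5995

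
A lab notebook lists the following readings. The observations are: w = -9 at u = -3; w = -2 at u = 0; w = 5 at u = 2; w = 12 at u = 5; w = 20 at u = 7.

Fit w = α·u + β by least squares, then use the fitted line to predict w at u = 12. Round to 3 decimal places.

ŵ = 33.258

Setting ∂/∂α … = 0 gives: 87·α + 11·β = 237;  11·α + 5·β = 26.
Eliminating β: 5·(row 1) − 11·(row 2) gives 314·α = 5·237 − 11·26 = 899, so α = 899/314.
Then β = (26 − 11·(899/314))/5 = -345/314.
At u = 12: ŵ = (899/314)·(12) + (-345/314)·(1) = 10443/314.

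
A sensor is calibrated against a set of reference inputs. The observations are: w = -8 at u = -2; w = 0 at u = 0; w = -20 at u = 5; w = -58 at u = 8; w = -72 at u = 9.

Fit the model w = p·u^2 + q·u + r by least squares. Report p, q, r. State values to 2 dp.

p = -1.04, q = 1.35, r = -0.69

The normal equations are: 11298·p + 1358·q + 174·r = -10076;  1358·p + 174·q + 20·r = -1196;  174·p + 20·q + 5·r = -158.
(Σu^2·u^2 = 11298, Σu^2·u = 1358, Σu^2 = 174, Σu·u = 174, Σu = 20, Σ1 = 5, Σu^2·w = -10076, Σu·w = -1196, Σw = -158.)
Row-reducing yields p = -35579/34112, q = 45895/34112, r = -285/416.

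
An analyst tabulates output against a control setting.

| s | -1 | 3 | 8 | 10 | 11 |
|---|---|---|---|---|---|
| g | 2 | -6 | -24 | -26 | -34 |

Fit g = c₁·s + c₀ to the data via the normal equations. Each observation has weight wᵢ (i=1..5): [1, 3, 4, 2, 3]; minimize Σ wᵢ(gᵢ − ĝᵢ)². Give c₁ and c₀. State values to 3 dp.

Setting ∂/∂c₁ … = 0 gives: 847·c₁ + 93·c₀ = -2466;  93·c₁ + 13·c₀ = -266.
(Σwᵢ·s·s = 847, Σwᵢ·s = 93, Σwᵢ·1 = 13, Σwᵢ·s·g = -2466, Σwᵢ·g = -266.)
Eliminating c₀: 13·(row 1) − 93·(row 2) gives 2362·c₁ = 13·(-2466) − 93·(-266) = -7320, so c₁ = -3660/1181.
Then c₀ = ((-266) − 93·(-3660/1181))/13 = 2018/1181.

c₁ = -3.099, c₀ = 1.709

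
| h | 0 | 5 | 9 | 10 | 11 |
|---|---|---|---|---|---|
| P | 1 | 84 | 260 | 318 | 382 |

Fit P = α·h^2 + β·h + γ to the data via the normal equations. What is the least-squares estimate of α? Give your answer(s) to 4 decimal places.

The normal equations are: 31827·α + 3185·β + 327·γ = 101182;  3185·α + 327·β + 35·γ = 10142;  327·α + 35·β + 5·γ = 1045.
(Σh^2·h^2 = 31827, Σh^2·h = 3185, Σh^2 = 327, Σh·h = 327, Σh = 35, Σ1 = 5, Σh^2·P = 101182, Σh·P = 10142, ΣP = 1045.)
Row-reducing yields α = 399515/133406, β = 33403/19058, γ = 58413/66703.

α = 2.9947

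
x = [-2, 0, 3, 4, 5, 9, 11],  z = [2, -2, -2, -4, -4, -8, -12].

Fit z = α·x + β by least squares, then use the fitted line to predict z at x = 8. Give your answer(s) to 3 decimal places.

ẑ = -7.825

Setting ∂/∂α … = 0 gives: 256·α + 30·β = -250;  30·α + 7·β = -30.
det = 256·7 − 30² = 892.
α = ((-250)·7 − 30·(-30))/892 = -425/446; β = (256·(-30) − 30·(-250))/892 = -45/223.
At x = 8: ẑ = (-425/446)·(8) + (-45/223)·(1) = -1745/223.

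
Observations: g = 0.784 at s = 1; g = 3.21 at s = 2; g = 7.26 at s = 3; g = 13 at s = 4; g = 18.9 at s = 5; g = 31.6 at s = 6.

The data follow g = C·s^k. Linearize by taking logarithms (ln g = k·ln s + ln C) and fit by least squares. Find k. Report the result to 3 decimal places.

k = 2.028

Taking logs, ln g = k·ln s + ln C, so regress ln g on ln s.
Σln s = 6.5793, Σ(ln s)² = 9.4099, Σln g = 11.8626, Σln s·ln g = 17.4597.
Equations: 9.4099·k + 6.5793·ln C = 17.4597;  6.5793·k + 6·ln C = 11.8626.
Solving (det = 13.1729): k = 2.02774, ln C = -0.24640.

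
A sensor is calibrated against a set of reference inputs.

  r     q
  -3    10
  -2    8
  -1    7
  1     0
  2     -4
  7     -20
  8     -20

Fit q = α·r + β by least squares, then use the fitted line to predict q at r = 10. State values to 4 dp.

q̂ = -27.1359

Compute the Gram sums: Σr·r = 132, Σr = 12, Σ1 = 7.
For Mᵀq: Σr·q = -361, Σq = -19.
So MᵀM·[α, β]ᵀ = Mᵀq: [[132, 12]; [12, 7]]·[α, β]ᵀ = [-361, -19]ᵀ.
det = 132·7 − 12² = 780.
α = ((-361)·7 − 12·(-19))/780 = -2299/780; β = (132·(-19) − 12·(-361))/780 = 152/65.
At r = 10: q̂ = (-2299/780)·(10) + (152/65)·(1) = -10583/390.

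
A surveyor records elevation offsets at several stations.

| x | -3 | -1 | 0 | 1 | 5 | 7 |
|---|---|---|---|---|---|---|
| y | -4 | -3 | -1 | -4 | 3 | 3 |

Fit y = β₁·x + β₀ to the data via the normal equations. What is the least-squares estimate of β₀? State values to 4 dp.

β₀ = -2.1748

Sums needed: Σx·x = 85, Σx = 9, Σ1 = 6.
Moment sums: Σx·y = 47, Σy = -6.
Normal equations: [[85, 9]; [9, 6]]·[β₁, β₀]ᵀ = [47, -6]ᵀ.
Δ = 85·6 − 9² = 429.
β₁ = (47·6 − 9·(-6))/429 = 112/143; β₀ = (85·(-6) − 9·47)/429 = -311/143.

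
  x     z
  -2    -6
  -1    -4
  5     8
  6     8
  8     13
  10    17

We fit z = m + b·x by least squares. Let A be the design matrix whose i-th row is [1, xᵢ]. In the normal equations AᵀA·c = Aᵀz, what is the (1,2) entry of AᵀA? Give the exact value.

Row 1 ↔ basis 1, column 2 ↔ basis x, so (AᵀA)_{1,2} = Σᵢ x = (1)·(-2) + (1)·(-1) + (1)·(5) + (1)·(6) + (1)·(8) + (1)·(10) = 26.

26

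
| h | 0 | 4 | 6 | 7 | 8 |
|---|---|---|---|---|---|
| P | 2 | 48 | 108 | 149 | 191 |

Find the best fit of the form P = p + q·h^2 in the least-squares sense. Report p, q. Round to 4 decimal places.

From the data, Σ1 = 5, Σh^2 = 165, Σh^2·h^2 = 8049.
Moment sums: ΣP = 498, Σh^2·P = 24181.
Normal equations: [[5, 165]; [165, 8049]]·[p, q]ᵀ = [498, 24181]ᵀ.
Eliminating q: 8049·(row 1) − 165·(row 2) gives 13020·p = 8049·498 − 165·24181 = 18537, so p = 6179/4340.
Then q = (24181 − 165·(6179/4340))/8049 = 7747/2604.

p = 1.4237, q = 2.9750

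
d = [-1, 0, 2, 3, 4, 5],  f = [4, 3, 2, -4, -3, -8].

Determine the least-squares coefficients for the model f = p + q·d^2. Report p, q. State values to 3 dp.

Sums needed: Σ1 = 6, Σd^2 = 55, Σd^2·d^2 = 979.
And Σf = -6, Σd^2·f = -272.
So AᵀA·[p, q]ᵀ = Aᵀf: [[6, 55]; [55, 979]]·[p, q]ᵀ = [-6, -272]ᵀ.
Determinant 6·979 − 55² = 2849.
p = ((-6)·979 − 55·(-272))/2849 = 118/37; q = (6·(-272) − 55·(-6))/2849 = -186/407.

p = 3.189, q = -0.457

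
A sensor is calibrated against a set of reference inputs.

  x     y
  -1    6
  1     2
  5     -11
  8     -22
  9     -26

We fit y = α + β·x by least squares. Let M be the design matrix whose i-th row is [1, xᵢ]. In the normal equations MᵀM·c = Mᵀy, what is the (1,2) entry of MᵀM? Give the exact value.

Row 1 ↔ basis 1, column 2 ↔ basis x, so (MᵀM)_{1,2} = Σᵢ x = (1)·(-1) + (1)·(1) + (1)·(5) + (1)·(8) + (1)·(9) = 22.

22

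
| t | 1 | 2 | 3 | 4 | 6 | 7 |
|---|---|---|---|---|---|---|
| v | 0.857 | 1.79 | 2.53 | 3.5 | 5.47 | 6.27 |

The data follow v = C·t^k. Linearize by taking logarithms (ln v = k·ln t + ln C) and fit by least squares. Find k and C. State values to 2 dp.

k = 1.02, C = 0.86

Linearized form: ln v = k·ln t + ln C. From the 6 transformed points,
Σln t = 6.9157, Σ(ln t)² = 10.6062, Σln v = 6.1439, Σln t·ln v = 9.7770.
Normal system: [[10.6062, 6.9157]; [6.9157, 6]]·[k, ln C]ᵀ = [9.7770, 6.1439]ᵀ.
Slope k = (n·Σln t·ln v − Σln t·Σln v)/(n·Σ(ln t)² − (Σln t)²) = (6·9.7770 − 6.9157·6.1439)/15.8099 = 1.02291; ln C = (Σln v − k·Σln t)/n = -0.15504, so C = exp(-0.15504) = 0.85638.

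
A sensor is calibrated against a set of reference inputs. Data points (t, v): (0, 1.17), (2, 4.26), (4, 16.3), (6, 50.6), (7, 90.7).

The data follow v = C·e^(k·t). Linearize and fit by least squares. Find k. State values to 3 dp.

With ln vᵢ as the transformed response and tᵢ as the regressor:
Σt = 19.0000, Σ(t)² = 105.0000, Σln v = 12.8289, Σt·ln v = 69.1598.
Equations: 105.0000·k + 19.0000·ln C = 69.1598;  19.0000·k + 5·ln C = 12.8289.
Slope k = (n·Σt·ln v − Σt·Σln v)/(n·Σ(t)² − (Σt)²) = (5·69.1598 − 19.0000·12.8289)/164.0000 = 0.62225; ln C = (Σln v − k·Σt)/n = 0.20124.

k = 0.622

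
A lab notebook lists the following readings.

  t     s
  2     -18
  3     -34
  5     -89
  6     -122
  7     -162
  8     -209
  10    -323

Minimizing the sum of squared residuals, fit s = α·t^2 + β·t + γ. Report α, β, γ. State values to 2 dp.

The normal system AᵀA·[α, β, γ]ᵀ = Aᵀs is [[18515, 2231, 287]; [2231, 287, 41]; [287, 41, 7]]·[α, β, γ]ᵀ = [-60609, -7351, -957]ᵀ.
Solving the 3×3 system (Gaussian elimination) gives α = -10322/3423, β = -910/489, γ = -2487/1141.

α = -3.02, β = -1.86, γ = -2.18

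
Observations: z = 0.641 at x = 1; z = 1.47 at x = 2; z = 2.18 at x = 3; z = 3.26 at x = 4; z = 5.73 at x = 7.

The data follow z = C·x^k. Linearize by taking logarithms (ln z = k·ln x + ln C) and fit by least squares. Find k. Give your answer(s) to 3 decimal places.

Let Y = ln z. Fitting Y = k·ln x + ln C by least squares:
Σln x = 5.1240, Σ(ln x)² = 7.3958, Σln z = 3.6473, Σln x·ln z = 6.1584.
Equations: 7.3958·k + 5.1240·ln C = 6.1584;  5.1240·k + 5·ln C = 3.6473.
Δ = 7.3958·5 − (5.1240)² = 10.7239; k = (6.1584·5 − 5.1240·3.6473)/10.7239 = 1.12866, ln C = (7.3958·3.6473 − 5.1240·6.1584)/10.7239 = -0.42718.

k = 1.129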